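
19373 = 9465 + 9908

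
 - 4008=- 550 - 3458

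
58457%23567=11323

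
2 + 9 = 11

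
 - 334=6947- 7281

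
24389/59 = 24389/59 = 413.37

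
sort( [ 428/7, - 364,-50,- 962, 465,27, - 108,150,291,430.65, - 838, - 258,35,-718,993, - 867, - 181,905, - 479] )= [ - 962, - 867, - 838,  -  718 , - 479 , - 364, - 258, - 181, - 108, -50, 27,35, 428/7, 150,291, 430.65, 465,905, 993]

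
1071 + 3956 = 5027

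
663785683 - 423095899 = 240689784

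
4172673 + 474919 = 4647592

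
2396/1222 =1198/611 = 1.96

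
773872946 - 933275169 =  - 159402223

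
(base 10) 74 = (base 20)3e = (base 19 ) 3h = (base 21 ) 3b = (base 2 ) 1001010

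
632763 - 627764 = 4999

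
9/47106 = 1/5234 = 0.00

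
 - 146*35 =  - 5110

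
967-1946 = -979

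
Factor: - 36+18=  - 2^1*3^2= - 18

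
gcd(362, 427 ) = 1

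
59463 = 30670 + 28793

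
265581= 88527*3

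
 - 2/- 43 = 2/43 = 0.05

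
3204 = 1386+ 1818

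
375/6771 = 125/2257 = 0.06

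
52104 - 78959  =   - 26855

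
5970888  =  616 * 9693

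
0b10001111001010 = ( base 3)110120100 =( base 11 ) 697A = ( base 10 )9162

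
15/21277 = 15/21277 = 0.00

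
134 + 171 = 305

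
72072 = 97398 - 25326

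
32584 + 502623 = 535207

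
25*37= 925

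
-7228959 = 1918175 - 9147134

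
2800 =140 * 20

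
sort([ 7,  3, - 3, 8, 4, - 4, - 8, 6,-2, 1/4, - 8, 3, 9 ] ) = [ - 8, - 8, - 4,  -  3, - 2, 1/4,3, 3,4, 6 , 7,8,9] 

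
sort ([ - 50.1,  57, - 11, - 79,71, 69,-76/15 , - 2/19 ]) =[ - 79, - 50.1, - 11,  -  76/15, - 2/19,57,69,71] 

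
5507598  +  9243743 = 14751341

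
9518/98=97+6/49 = 97.12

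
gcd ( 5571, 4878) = 9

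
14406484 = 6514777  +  7891707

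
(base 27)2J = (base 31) 2b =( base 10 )73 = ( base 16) 49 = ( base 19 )3G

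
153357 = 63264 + 90093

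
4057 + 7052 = 11109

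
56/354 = 28/177 = 0.16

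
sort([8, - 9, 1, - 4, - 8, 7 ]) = [-9,-8  ,-4, 1, 7, 8]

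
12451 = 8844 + 3607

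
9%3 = 0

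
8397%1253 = 879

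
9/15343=9/15343 =0.00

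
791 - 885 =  - 94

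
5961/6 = 1987/2 = 993.50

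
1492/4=373 = 373.00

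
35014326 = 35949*974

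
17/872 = 17/872 = 0.02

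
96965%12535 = 9220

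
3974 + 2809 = 6783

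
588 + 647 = 1235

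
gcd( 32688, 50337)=9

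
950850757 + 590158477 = 1541009234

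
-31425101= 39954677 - 71379778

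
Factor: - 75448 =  - 2^3*9431^1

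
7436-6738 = 698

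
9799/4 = 2449 + 3/4 =2449.75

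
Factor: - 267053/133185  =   - 391/195 = - 3^( - 1) * 5^( - 1) * 13^(-1)*17^1*23^1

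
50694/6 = 8449 =8449.00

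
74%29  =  16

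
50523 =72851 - 22328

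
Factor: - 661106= - 2^1*31^1*10663^1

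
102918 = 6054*17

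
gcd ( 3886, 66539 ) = 1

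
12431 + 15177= 27608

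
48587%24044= 499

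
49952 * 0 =0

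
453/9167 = 453/9167 = 0.05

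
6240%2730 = 780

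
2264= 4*566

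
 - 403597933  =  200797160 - 604395093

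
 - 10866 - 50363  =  -61229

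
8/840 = 1/105 = 0.01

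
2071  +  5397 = 7468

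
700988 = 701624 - 636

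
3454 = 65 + 3389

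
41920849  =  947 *44267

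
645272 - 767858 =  - 122586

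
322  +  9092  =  9414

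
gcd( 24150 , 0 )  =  24150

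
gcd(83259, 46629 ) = 99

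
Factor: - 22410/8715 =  - 18/7 =- 2^1 * 3^2*7^( - 1 ) 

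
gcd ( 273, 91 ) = 91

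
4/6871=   4/6871 = 0.00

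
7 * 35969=251783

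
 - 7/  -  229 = 7/229  =  0.03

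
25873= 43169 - 17296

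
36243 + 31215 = 67458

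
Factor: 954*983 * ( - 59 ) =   -  2^1 * 3^2 * 53^1*59^1*983^1 = - 55329138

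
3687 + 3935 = 7622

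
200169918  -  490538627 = -290368709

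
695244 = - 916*( - 759) 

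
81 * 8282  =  670842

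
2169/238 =9 + 27/238 = 9.11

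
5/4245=1/849=0.00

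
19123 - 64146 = -45023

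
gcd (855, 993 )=3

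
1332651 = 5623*237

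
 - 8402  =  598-9000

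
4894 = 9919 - 5025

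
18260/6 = 9130/3 = 3043.33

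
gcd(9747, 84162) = 3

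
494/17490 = 247/8745= 0.03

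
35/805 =1/23 = 0.04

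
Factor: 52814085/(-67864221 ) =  - 17604695/22621407  =  - 3^(  -  1 )*5^1*17^(-1 )*53^( - 1) *8369^( - 1 )*3520939^1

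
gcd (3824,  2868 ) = 956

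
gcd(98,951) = 1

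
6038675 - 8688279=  - 2649604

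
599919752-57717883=542201869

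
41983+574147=616130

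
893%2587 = 893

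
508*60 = 30480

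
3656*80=292480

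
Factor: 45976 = 2^3*7^1*821^1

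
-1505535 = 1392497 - 2898032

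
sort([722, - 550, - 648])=[ - 648,- 550, 722]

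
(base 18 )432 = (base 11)101a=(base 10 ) 1352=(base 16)548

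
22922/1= 22922 =22922.00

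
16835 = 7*2405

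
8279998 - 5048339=3231659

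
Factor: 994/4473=2/9 = 2^1*3^(-2 )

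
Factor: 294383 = 294383^1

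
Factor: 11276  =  2^2*2819^1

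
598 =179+419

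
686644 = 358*1918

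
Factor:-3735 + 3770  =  35 = 5^1*7^1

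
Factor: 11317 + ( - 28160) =  -  16843^1=- 16843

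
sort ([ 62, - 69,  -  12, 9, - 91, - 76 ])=[ - 91,-76, - 69, - 12 , 9,  62]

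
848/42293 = 848/42293=0.02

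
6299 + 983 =7282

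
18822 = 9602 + 9220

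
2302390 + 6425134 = 8727524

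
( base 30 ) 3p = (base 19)61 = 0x73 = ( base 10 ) 115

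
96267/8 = 96267/8 = 12033.38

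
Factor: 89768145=3^1*5^1*5984543^1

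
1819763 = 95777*19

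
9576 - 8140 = 1436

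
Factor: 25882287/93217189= 3^1 * 13^(-2)*551581^(-1)*8627429^1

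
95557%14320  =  9637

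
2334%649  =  387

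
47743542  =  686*69597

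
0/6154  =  0 = 0.00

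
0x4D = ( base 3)2212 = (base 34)29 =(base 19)41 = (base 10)77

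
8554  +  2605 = 11159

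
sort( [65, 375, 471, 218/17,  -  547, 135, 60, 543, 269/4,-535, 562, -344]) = [ - 547,-535,-344, 218/17, 60,  65, 269/4,135 , 375, 471, 543, 562]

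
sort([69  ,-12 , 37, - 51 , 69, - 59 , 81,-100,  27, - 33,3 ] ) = [-100, - 59, - 51 ,-33, - 12,3, 27, 37,69, 69,81]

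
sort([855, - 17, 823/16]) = [-17, 823/16,  855 ]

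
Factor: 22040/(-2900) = -2^1* 5^( - 1)*19^1= - 38/5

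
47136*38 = 1791168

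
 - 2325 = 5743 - 8068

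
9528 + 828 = 10356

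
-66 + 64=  - 2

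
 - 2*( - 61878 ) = 123756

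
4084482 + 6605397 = 10689879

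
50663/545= 92 + 523/545  =  92.96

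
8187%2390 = 1017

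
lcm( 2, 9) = 18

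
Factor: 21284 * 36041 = 2^2*17^1 * 23^1*313^1*1567^1= 767096644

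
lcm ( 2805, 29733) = 148665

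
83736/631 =132 + 444/631= 132.70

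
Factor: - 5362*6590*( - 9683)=342154421140  =  2^2*5^1*7^1*23^1*383^1 * 421^1 * 659^1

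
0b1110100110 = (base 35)QO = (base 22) 1KA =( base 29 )136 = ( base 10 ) 934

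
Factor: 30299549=7^1*797^1*5431^1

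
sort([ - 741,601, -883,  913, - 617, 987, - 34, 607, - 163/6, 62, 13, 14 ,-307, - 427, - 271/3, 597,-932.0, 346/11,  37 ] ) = [  -  932.0,- 883,-741 , - 617,-427, - 307, - 271/3,  -  34 ,  -  163/6, 13 , 14 , 346/11, 37,62, 597,601, 607,  913, 987]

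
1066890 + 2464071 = 3530961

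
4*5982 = 23928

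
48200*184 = 8868800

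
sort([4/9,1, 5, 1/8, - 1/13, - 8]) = [ - 8, - 1/13,1/8,4/9,  1, 5 ] 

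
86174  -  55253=30921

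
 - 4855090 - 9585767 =-14440857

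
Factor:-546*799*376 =  -  2^4*3^1 * 7^1* 13^1*17^1*47^2 =-164031504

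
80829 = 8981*9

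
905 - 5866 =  - 4961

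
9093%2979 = 156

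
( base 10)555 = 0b1000101011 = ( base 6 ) 2323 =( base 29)J4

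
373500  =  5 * 74700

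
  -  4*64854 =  - 259416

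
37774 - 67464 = - 29690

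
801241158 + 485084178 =1286325336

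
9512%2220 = 632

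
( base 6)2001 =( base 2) 110110001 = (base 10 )433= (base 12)301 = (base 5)3213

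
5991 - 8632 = -2641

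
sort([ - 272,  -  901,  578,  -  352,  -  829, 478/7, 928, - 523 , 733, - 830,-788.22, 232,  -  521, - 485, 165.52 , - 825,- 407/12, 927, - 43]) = [-901,-830, - 829,-825, - 788.22, - 523, -521, - 485 , -352,  -  272, - 43, - 407/12, 478/7, 165.52,232,  578,733, 927,928]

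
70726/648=35363/324 = 109.15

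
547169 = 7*78167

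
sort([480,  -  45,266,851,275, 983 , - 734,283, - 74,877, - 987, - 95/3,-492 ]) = [ - 987,- 734, - 492, - 74 , - 45, - 95/3,266,275,283, 480, 851,877, 983]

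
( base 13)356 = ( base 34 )H0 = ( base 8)1102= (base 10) 578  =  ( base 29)JR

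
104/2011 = 104/2011 = 0.05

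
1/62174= 1/62174 = 0.00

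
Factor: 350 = 2^1 * 5^2*7^1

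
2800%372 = 196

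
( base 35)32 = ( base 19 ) 5c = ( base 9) 128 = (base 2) 1101011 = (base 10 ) 107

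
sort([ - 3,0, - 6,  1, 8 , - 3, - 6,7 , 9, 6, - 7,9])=[ - 7,  -  6, - 6 ,  -  3,-3,0,1,  6 , 7  ,  8,  9,9 ]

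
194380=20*9719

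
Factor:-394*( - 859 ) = 2^1*197^1* 859^1 = 338446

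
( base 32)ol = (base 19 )23a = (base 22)1DJ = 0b1100010101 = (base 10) 789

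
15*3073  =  46095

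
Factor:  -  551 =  - 19^1*29^1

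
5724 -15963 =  - 10239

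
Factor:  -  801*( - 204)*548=2^4*3^3*17^1 * 89^1*137^1 = 89545392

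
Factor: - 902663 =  - 409^1*2207^1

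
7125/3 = 2375= 2375.00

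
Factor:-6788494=-2^1*29^1 * 117043^1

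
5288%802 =476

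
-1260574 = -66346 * 19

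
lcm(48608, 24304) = 48608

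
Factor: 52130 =2^1*5^1*13^1 * 401^1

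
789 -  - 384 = 1173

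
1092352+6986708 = 8079060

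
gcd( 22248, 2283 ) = 3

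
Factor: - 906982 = - 2^1*23^1*19717^1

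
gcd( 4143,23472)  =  3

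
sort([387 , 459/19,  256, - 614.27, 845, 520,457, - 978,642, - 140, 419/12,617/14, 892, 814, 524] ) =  [ - 978,-614.27, - 140, 459/19, 419/12, 617/14, 256,387, 457, 520, 524, 642, 814,845,892]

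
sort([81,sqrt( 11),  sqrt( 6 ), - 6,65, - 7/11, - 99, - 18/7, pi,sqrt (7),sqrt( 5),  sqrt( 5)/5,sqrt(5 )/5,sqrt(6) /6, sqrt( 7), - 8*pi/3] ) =[  -  99, - 8 * pi/3 , - 6, - 18/7, - 7/11, sqrt( 6)/6, sqrt( 5) /5,  sqrt (5) /5,sqrt( 5),sqrt( 6),sqrt(7),sqrt( 7), pi,sqrt( 11 ),65, 81 ] 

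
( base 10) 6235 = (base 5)144420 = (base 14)23b5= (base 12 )3737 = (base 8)14133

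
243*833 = 202419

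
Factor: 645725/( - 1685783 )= - 5^2*11^ ( - 1 )*23^1*331^( - 1)*463^( - 1)*1123^1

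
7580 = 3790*2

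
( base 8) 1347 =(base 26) 12f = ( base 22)1bh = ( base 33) mh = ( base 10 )743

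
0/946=0 = 0.00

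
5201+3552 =8753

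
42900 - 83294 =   -  40394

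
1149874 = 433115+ 716759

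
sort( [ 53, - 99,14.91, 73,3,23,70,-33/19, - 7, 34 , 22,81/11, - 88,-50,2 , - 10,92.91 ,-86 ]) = [ - 99,  -  88,-86, - 50, - 10, -7,-33/19,2,3,81/11,14.91,22,23 , 34,53, 70, 73,92.91] 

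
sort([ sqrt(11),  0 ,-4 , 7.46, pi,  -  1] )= [ - 4,-1, 0, pi, sqrt( 11), 7.46 ]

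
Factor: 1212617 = 7^1*211^1*821^1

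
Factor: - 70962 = - 2^1*3^1 * 11827^1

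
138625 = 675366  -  536741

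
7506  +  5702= 13208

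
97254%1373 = 1144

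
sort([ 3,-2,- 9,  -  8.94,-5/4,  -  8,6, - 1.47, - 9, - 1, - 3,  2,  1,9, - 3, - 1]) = [ -9, - 9, - 8.94 , - 8, - 3, - 3, - 2, - 1.47, - 5/4,  -  1, - 1,1 , 2, 3, 6, 9]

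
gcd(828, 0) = 828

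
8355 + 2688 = 11043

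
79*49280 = 3893120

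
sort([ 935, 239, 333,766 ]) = [ 239, 333,766,935]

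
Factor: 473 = 11^1*43^1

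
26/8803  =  26/8803 = 0.00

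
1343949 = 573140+770809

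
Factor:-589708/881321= - 84244/125903=- 2^2*137^( - 1)*919^( - 1)*21061^1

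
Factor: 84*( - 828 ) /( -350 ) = 4968/25 = 2^3  *3^3*5^( - 2) *23^1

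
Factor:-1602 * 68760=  - 110153520=- 2^4*3^4*5^1*89^1*191^1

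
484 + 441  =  925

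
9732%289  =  195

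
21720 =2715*8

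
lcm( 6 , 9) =18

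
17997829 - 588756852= - 570759023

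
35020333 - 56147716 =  - 21127383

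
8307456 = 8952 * 928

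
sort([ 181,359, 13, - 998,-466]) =[ - 998, - 466,13, 181, 359]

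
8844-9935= - 1091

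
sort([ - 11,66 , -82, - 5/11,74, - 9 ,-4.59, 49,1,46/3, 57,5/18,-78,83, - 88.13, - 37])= [-88.13, - 82, - 78, - 37, - 11, - 9, -4.59, - 5/11,5/18, 1,46/3, 49, 57,66 , 74 , 83 ] 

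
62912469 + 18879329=81791798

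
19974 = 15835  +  4139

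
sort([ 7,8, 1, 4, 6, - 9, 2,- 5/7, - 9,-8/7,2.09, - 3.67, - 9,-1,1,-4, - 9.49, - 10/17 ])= [ - 9.49, - 9, - 9,  -  9, - 4, - 3.67, - 8/7, - 1, - 5/7,  -  10/17,  1,1, 2,2.09,  4,6,7,8]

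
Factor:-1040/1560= -2^1*3^ ( - 1) =- 2/3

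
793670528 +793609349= 1587279877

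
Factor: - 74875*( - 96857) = 7252167875 = 5^3 * 599^1*96857^1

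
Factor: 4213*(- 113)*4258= -2027101802 = -2^1*11^1*113^1*383^1 * 2129^1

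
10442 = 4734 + 5708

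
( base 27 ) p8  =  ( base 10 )683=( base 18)21h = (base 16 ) 2ab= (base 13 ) 407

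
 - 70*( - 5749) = 402430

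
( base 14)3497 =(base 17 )1EB3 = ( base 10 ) 9149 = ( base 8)21675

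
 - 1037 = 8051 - 9088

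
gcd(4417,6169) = 1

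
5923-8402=-2479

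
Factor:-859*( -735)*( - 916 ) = -2^2*3^1*5^1*7^2*229^1*859^1 = - 578330340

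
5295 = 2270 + 3025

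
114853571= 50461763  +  64391808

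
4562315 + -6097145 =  -1534830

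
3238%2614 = 624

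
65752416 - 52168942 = 13583474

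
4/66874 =2/33437 = 0.00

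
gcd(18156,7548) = 204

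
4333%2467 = 1866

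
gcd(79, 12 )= 1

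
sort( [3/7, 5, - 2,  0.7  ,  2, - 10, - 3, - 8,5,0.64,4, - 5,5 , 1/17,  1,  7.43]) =[ - 10, - 8 ,  -  5, - 3,-2,1/17, 3/7 , 0.64,0.7, 1, 2,4, 5,5,5,7.43]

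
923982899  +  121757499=1045740398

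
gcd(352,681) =1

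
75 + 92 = 167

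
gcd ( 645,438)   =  3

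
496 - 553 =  - 57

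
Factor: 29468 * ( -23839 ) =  - 2^2*31^1 * 53^1*139^1*769^1 = - 702487652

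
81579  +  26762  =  108341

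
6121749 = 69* 88721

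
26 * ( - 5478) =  - 142428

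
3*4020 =12060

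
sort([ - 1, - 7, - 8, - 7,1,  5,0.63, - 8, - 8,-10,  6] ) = [-10, - 8, - 8, - 8, - 7,  -  7,-1, 0.63, 1,  5,6] 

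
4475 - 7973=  - 3498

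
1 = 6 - 5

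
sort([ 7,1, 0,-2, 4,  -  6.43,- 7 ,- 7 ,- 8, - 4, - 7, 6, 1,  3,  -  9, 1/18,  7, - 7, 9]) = [- 9,-8,- 7,-7, - 7,  -  7,-6.43, - 4, - 2, 0, 1/18, 1, 1,3,4,6 , 7 , 7,9] 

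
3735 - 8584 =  - 4849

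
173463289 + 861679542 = 1035142831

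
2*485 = 970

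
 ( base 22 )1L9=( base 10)955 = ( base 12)677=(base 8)1673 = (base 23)1ic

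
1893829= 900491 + 993338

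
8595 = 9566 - 971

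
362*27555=9974910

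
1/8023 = 1/8023 = 0.00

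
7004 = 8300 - 1296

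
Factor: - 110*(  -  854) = 93940=2^2*5^1*7^1*11^1 * 61^1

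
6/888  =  1/148 = 0.01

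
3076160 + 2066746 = 5142906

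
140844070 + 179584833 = 320428903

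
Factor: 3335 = 5^1*23^1*29^1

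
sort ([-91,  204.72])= [-91,204.72 ]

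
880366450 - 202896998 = 677469452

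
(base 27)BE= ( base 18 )h5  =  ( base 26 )BP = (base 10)311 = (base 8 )467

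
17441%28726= 17441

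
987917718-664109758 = 323807960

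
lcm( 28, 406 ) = 812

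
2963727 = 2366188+597539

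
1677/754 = 129/58= 2.22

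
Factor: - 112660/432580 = - 131^1*503^( -1 ) =- 131/503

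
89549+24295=113844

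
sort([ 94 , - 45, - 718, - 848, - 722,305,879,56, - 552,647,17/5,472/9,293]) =[ - 848,-722, - 718, - 552,-45,17/5,472/9,  56 , 94 , 293,305,647,879 ] 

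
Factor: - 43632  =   - 2^4*3^3  *101^1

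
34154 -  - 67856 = 102010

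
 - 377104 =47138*( - 8 )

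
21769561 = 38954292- 17184731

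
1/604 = 1/604=0.00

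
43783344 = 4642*9432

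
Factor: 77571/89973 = 663/769 = 3^1*13^1*17^1*769^( - 1)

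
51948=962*54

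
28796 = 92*313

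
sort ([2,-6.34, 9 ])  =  [ - 6.34, 2 , 9] 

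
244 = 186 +58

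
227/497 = 227/497 = 0.46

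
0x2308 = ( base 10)8968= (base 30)9ss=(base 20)1288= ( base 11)6813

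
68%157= 68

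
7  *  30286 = 212002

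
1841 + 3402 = 5243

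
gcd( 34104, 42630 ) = 8526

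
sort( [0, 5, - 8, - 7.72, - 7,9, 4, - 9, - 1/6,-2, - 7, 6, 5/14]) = [  -  9, - 8,-7.72, - 7, - 7 , - 2, - 1/6 , 0,5/14 , 4,5,6, 9 ] 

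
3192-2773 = 419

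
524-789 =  -265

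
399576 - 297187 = 102389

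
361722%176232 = 9258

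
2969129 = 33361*89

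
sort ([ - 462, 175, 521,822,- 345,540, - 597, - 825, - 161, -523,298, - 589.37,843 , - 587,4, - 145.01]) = [ - 825, - 597,-589.37, - 587, - 523 , - 462, - 345, - 161, - 145.01,4, 175,298,521,  540,822,843 ]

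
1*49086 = 49086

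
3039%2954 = 85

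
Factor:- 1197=  -  3^2*7^1 * 19^1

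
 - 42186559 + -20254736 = - 62441295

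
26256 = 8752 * 3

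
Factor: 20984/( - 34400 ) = - 61/100 = -2^( - 2) * 5^( - 2 )* 61^1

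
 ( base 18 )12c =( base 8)564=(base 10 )372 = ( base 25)em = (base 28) D8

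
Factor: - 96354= - 2^1*3^2*53^1*101^1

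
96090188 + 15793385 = 111883573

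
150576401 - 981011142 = -830434741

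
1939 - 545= 1394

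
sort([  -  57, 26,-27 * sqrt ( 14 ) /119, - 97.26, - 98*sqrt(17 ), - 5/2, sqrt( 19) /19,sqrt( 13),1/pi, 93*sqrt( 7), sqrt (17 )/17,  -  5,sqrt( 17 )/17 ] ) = [ - 98*sqrt( 17), - 97.26, - 57, - 5,- 5/2,- 27*sqrt ( 14 )/119,sqrt( 19)/19,sqrt( 17)/17,sqrt( 17 ) /17 , 1/pi,sqrt( 13),26,93*sqrt( 7)] 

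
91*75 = 6825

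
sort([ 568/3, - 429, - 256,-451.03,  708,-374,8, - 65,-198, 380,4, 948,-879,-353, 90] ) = [ - 879, - 451.03,-429,-374, - 353,  -  256, - 198, - 65, 4, 8,90,568/3,380,708,948]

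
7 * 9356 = 65492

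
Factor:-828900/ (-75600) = 307/28  =  2^( - 2) * 7^( - 1)*307^1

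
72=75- 3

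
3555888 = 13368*266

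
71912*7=503384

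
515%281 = 234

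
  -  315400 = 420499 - 735899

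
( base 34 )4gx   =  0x1451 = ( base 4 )1101101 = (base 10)5201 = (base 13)24a1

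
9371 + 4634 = 14005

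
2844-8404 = -5560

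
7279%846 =511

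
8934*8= 71472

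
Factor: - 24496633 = - 7^1*23^1*71^1*2143^1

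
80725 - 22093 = 58632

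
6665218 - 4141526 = 2523692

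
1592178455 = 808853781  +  783324674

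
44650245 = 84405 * 529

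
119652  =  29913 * 4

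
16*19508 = 312128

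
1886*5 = 9430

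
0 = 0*6062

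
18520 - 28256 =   -  9736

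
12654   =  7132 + 5522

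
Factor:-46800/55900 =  - 36/43 = - 2^2 * 3^2*  43^(  -  1)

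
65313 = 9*7257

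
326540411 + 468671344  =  795211755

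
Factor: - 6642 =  - 2^1*3^4 *41^1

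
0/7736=0 = 0.00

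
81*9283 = 751923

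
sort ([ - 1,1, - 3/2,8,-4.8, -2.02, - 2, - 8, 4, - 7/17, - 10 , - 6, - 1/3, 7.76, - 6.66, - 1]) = [ - 10, - 8, - 6.66, - 6, - 4.8,-2.02 , -2, - 3/2,  -  1, - 1, - 7/17, - 1/3, 1, 4, 7.76,  8 ]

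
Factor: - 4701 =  - 3^1*1567^1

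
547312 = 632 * 866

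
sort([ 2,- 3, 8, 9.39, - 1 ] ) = [ - 3, - 1, 2, 8, 9.39 ]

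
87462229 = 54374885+33087344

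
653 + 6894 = 7547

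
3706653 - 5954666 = -2248013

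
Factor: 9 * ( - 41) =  - 369 = - 3^2*41^1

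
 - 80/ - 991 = 80/991 = 0.08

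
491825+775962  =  1267787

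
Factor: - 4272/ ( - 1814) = 2^3*3^1 * 89^1*907^( - 1 ) = 2136/907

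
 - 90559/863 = - 105 + 56/863= -104.94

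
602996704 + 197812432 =800809136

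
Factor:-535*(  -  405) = 3^4 * 5^2 * 107^1 = 216675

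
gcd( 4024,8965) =1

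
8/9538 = 4/4769 = 0.00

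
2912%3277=2912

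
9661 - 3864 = 5797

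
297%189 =108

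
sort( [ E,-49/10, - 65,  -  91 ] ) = [ -91 , - 65, - 49/10, E ] 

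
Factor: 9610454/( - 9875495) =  -1372922/1410785=- 2^1*5^(- 1 )*37^1 * 18553^1*282157^( - 1 ) 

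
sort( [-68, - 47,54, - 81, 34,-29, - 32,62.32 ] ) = [-81, - 68, - 47, - 32, - 29,34,54,62.32]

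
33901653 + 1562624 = 35464277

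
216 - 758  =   - 542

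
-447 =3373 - 3820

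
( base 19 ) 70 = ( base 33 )41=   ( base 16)85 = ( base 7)250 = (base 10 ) 133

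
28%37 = 28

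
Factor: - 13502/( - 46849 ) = 2^1*11^( - 1 )*43^1*157^1 * 4259^( - 1) 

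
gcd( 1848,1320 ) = 264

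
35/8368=35/8368 = 0.00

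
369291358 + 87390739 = 456682097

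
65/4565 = 13/913 = 0.01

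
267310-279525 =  - 12215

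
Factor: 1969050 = 2^1*3^1 * 5^2*13127^1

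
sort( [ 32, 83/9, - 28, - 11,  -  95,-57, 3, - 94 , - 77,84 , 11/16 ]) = [ - 95, - 94,- 77,- 57 , - 28, - 11,11/16,3, 83/9, 32 , 84]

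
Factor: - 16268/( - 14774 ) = 98/89 = 2^1 *7^2*89^( - 1)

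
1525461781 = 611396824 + 914064957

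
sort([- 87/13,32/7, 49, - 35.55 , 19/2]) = [  -  35.55, - 87/13,32/7, 19/2,  49 ]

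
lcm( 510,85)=510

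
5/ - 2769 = -1+2764/2769 = - 0.00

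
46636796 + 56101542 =102738338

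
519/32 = 519/32 = 16.22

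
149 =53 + 96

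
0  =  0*80199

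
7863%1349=1118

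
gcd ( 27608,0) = 27608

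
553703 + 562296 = 1115999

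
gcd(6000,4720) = 80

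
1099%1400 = 1099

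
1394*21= 29274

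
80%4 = 0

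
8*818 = 6544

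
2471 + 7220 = 9691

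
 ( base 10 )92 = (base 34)2O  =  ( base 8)134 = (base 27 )3B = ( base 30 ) 32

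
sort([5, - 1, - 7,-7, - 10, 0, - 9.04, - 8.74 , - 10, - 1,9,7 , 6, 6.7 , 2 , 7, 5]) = [ - 10, - 10, - 9.04, - 8.74,-7,- 7, - 1, - 1, 0, 2, 5,  5,6 , 6.7, 7,  7,9]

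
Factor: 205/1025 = 5^( - 1 ) = 1/5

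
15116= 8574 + 6542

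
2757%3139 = 2757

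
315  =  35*9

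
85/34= 5/2 =2.50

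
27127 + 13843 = 40970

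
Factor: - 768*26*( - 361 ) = 2^9 *3^1*13^1*19^2 = 7208448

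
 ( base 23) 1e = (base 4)211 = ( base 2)100101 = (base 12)31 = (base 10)37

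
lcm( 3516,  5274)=10548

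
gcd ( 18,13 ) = 1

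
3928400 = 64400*61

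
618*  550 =339900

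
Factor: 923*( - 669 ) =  - 617487 = - 3^1*13^1*71^1*223^1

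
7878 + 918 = 8796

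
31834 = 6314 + 25520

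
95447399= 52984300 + 42463099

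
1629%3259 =1629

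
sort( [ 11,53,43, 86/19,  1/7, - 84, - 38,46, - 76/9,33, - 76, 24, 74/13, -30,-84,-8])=[  -  84, - 84 , - 76, - 38,-30,- 76/9, - 8, 1/7,86/19,74/13,  11,24,33, 43,46,53]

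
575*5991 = 3444825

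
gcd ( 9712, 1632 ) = 16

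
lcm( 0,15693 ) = 0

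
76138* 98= 7461524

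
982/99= 9+91/99 = 9.92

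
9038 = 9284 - 246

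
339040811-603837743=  - 264796932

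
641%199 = 44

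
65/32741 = 65/32741 = 0.00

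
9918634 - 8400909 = 1517725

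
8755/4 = 2188  +  3/4  =  2188.75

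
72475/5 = 14495= 14495.00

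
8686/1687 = 5 +251/1687 = 5.15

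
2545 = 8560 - 6015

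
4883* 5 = 24415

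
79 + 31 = 110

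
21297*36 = 766692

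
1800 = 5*360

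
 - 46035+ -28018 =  - 74053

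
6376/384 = 16 + 29/48 = 16.60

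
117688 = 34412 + 83276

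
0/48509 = 0 = 0.00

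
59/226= 59/226=   0.26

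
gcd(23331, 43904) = 7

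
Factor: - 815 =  - 5^1 * 163^1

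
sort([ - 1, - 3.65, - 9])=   [  -  9,- 3.65,-1 ] 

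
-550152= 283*( - 1944 )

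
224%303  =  224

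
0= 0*54157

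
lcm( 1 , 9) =9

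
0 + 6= 6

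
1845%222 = 69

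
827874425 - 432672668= 395201757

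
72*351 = 25272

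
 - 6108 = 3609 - 9717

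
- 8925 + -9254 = -18179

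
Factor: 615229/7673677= 11^(  -  1 ) *101^( - 1)*6907^(  -  1)*615229^1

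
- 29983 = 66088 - 96071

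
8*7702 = 61616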